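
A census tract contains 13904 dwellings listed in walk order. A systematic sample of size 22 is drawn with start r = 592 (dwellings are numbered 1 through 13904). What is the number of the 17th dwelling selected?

k = 13904/22 = 632
17th selection = r + (17−1)·k = 592 + 16×632 = 592 + 10112 = 10704

10704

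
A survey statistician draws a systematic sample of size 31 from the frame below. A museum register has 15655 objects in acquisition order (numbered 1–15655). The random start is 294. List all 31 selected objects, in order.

k = N/n = 15655/31 = 505
object 1: 294
object 2: 294 + 505 = 799
object 3: 799 + 505 = 1304
object 4: 1304 + 505 = 1809
object 5: 1809 + 505 = 2314
object 6: 2314 + 505 = 2819
object 7: 2819 + 505 = 3324
object 8: 3324 + 505 = 3829
object 9: 3829 + 505 = 4334
object 10: 4334 + 505 = 4839
object 11: 4839 + 505 = 5344
object 12: 5344 + 505 = 5849
object 13: 5849 + 505 = 6354
object 14: 6354 + 505 = 6859
object 15: 6859 + 505 = 7364
object 16: 7364 + 505 = 7869
object 17: 7869 + 505 = 8374
object 18: 8374 + 505 = 8879
object 19: 8879 + 505 = 9384
object 20: 9384 + 505 = 9889
object 21: 9889 + 505 = 10394
object 22: 10394 + 505 = 10899
object 23: 10899 + 505 = 11404
object 24: 11404 + 505 = 11909
object 25: 11909 + 505 = 12414
object 26: 12414 + 505 = 12919
object 27: 12919 + 505 = 13424
object 28: 13424 + 505 = 13929
object 29: 13929 + 505 = 14434
object 30: 14434 + 505 = 14939
object 31: 14939 + 505 = 15444

294, 799, 1304, 1809, 2314, 2819, 3324, 3829, 4334, 4839, 5344, 5849, 6354, 6859, 7364, 7869, 8374, 8879, 9384, 9889, 10394, 10899, 11404, 11909, 12414, 12919, 13424, 13929, 14434, 14939, 15444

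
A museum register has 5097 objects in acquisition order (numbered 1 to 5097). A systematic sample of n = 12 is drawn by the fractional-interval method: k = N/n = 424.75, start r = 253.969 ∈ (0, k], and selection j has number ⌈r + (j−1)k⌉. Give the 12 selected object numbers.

254, 679, 1104, 1529, 1953, 2378, 2803, 3228, 3652, 4077, 4502, 4927

j=1: r + 0k = 253.969 → ⌈·⌉ = 254
j=2: r + 1k = 678.719 → ⌈·⌉ = 679
j=3: r + 2k = 1103.469 → ⌈·⌉ = 1104
j=4: r + 3k = 1528.219 → ⌈·⌉ = 1529
j=5: r + 4k = 1952.969 → ⌈·⌉ = 1953
j=6: r + 5k = 2377.719 → ⌈·⌉ = 2378
j=7: r + 6k = 2802.469 → ⌈·⌉ = 2803
j=8: r + 7k = 3227.219 → ⌈·⌉ = 3228
j=9: r + 8k = 3651.969 → ⌈·⌉ = 3652
j=10: r + 9k = 4076.719 → ⌈·⌉ = 4077
j=11: r + 10k = 4501.469 → ⌈·⌉ = 4502
j=12: r + 11k = 4926.219 → ⌈·⌉ = 4927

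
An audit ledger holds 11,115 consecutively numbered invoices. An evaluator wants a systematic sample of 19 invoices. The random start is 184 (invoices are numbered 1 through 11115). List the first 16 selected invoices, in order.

184, 769, 1354, 1939, 2524, 3109, 3694, 4279, 4864, 5449, 6034, 6619, 7204, 7789, 8374, 8959

k = N/n = 11115/19 = 585
invoice 1: 184
invoice 2: 184 + 585 = 769
invoice 3: 769 + 585 = 1354
invoice 4: 1354 + 585 = 1939
invoice 5: 1939 + 585 = 2524
invoice 6: 2524 + 585 = 3109
invoice 7: 3109 + 585 = 3694
invoice 8: 3694 + 585 = 4279
invoice 9: 4279 + 585 = 4864
invoice 10: 4864 + 585 = 5449
invoice 11: 5449 + 585 = 6034
invoice 12: 6034 + 585 = 6619
invoice 13: 6619 + 585 = 7204
invoice 14: 7204 + 585 = 7789
invoice 15: 7789 + 585 = 8374
invoice 16: 8374 + 585 = 8959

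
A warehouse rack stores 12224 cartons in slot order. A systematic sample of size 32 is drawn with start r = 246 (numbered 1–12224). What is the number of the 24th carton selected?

9032

k = 12224/32 = 382
24th selection = r + (24−1)·k = 246 + 23×382 = 246 + 8786 = 9032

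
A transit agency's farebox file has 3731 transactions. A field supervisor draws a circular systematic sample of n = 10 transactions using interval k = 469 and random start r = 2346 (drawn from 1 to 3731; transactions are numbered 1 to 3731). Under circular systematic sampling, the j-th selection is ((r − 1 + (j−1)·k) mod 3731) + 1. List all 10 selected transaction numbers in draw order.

2346, 2815, 3284, 22, 491, 960, 1429, 1898, 2367, 2836

Selection 1: 2346
Selection 2: 2346 + 469 = 2815
Selection 3: 2815 + 469 = 3284
Selection 4: 3284 + 469 = 3753 → 3753 − 3731 = 22
Selection 5: 22 + 469 = 491
Selection 6: 491 + 469 = 960
Selection 7: 960 + 469 = 1429
Selection 8: 1429 + 469 = 1898
Selection 9: 1898 + 469 = 2367
Selection 10: 2367 + 469 = 2836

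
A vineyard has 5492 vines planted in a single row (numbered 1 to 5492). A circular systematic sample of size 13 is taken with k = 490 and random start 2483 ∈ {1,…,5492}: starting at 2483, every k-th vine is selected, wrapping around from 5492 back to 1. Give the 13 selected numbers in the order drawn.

Selection 1: 2483
Selection 2: 2483 + 490 = 2973
Selection 3: 2973 + 490 = 3463
Selection 4: 3463 + 490 = 3953
Selection 5: 3953 + 490 = 4443
Selection 6: 4443 + 490 = 4933
Selection 7: 4933 + 490 = 5423
Selection 8: 5423 + 490 = 5913 → 5913 − 5492 = 421
Selection 9: 421 + 490 = 911
Selection 10: 911 + 490 = 1401
Selection 11: 1401 + 490 = 1891
Selection 12: 1891 + 490 = 2381
Selection 13: 2381 + 490 = 2871

2483, 2973, 3463, 3953, 4443, 4933, 5423, 421, 911, 1401, 1891, 2381, 2871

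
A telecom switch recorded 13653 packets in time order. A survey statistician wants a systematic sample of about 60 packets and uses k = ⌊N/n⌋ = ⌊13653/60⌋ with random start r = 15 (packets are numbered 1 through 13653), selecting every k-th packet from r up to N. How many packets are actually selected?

k = ⌊13653/60⌋ = 227
Achieved size = ⌊(13653 − 15)/227⌋ + 1 = ⌊13638/227⌋ + 1 = 60 + 1 = 61
(last selection: 15 + 60×227 = 13635 ≤ 13653; next would be 13862 > 13653)

61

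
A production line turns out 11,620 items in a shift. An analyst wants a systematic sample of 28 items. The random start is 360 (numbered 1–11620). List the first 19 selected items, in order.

k = N/n = 11620/28 = 415
item 1: 360
item 2: 360 + 415 = 775
item 3: 775 + 415 = 1190
item 4: 1190 + 415 = 1605
item 5: 1605 + 415 = 2020
item 6: 2020 + 415 = 2435
item 7: 2435 + 415 = 2850
item 8: 2850 + 415 = 3265
item 9: 3265 + 415 = 3680
item 10: 3680 + 415 = 4095
item 11: 4095 + 415 = 4510
item 12: 4510 + 415 = 4925
item 13: 4925 + 415 = 5340
item 14: 5340 + 415 = 5755
item 15: 5755 + 415 = 6170
item 16: 6170 + 415 = 6585
item 17: 6585 + 415 = 7000
item 18: 7000 + 415 = 7415
item 19: 7415 + 415 = 7830

360, 775, 1190, 1605, 2020, 2435, 2850, 3265, 3680, 4095, 4510, 4925, 5340, 5755, 6170, 6585, 7000, 7415, 7830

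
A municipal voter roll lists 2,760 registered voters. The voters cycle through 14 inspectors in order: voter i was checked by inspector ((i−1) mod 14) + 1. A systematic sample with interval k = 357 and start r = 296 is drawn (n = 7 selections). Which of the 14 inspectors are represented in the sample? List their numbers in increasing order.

Consecutive selections differ by k = 357, so their inspector numbers differ by 357 mod 14 = 7.
gcd(357, 14) = 7, so the sample visits 14/7 = 2 distinct residues mod 14.
Start 296 is inspector 2; the inspectors hit are 2, 9.

2, 9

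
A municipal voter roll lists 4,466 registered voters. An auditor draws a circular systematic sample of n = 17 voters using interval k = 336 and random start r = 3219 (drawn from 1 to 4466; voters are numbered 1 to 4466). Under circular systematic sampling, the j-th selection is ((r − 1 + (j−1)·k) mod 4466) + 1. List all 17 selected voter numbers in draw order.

Selection 1: 3219
Selection 2: 3219 + 336 = 3555
Selection 3: 3555 + 336 = 3891
Selection 4: 3891 + 336 = 4227
Selection 5: 4227 + 336 = 4563 → 4563 − 4466 = 97
Selection 6: 97 + 336 = 433
Selection 7: 433 + 336 = 769
Selection 8: 769 + 336 = 1105
Selection 9: 1105 + 336 = 1441
Selection 10: 1441 + 336 = 1777
Selection 11: 1777 + 336 = 2113
Selection 12: 2113 + 336 = 2449
Selection 13: 2449 + 336 = 2785
Selection 14: 2785 + 336 = 3121
Selection 15: 3121 + 336 = 3457
Selection 16: 3457 + 336 = 3793
Selection 17: 3793 + 336 = 4129

3219, 3555, 3891, 4227, 97, 433, 769, 1105, 1441, 1777, 2113, 2449, 2785, 3121, 3457, 3793, 4129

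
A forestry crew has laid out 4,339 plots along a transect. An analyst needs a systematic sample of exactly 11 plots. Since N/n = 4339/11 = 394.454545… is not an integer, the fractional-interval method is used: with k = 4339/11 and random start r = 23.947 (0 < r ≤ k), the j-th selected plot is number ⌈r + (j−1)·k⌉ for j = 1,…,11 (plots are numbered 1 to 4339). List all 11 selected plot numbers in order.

24, 419, 813, 1208, 1602, 1997, 2391, 2786, 3180, 3575, 3969

j=1: r + 0k = 23.947 → ⌈·⌉ = 24
j=2: r + 1k = 418.401545… → ⌈·⌉ = 419
j=3: r + 2k = 812.856090… → ⌈·⌉ = 813
j=4: r + 3k = 1207.310636… → ⌈·⌉ = 1208
j=5: r + 4k = 1601.765181… → ⌈·⌉ = 1602
j=6: r + 5k = 1996.219727… → ⌈·⌉ = 1997
j=7: r + 6k = 2390.674272… → ⌈·⌉ = 2391
j=8: r + 7k = 2785.128818… → ⌈·⌉ = 2786
j=9: r + 8k = 3179.583363… → ⌈·⌉ = 3180
j=10: r + 9k = 3574.037909… → ⌈·⌉ = 3575
j=11: r + 10k = 3968.492454… → ⌈·⌉ = 3969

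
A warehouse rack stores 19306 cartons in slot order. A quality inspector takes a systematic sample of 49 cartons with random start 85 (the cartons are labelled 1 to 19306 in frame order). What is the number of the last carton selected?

k = 19306/49 = 394
49th selection = r + (49−1)·k = 85 + 48×394 = 85 + 18912 = 18997

18997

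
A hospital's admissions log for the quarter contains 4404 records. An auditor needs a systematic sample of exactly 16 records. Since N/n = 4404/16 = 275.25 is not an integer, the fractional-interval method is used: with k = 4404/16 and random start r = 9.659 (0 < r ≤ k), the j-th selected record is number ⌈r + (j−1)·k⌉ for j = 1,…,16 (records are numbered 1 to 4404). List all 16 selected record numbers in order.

10, 285, 561, 836, 1111, 1386, 1662, 1937, 2212, 2487, 2763, 3038, 3313, 3588, 3864, 4139

j=1: r + 0k = 9.659 → ⌈·⌉ = 10
j=2: r + 1k = 284.909 → ⌈·⌉ = 285
j=3: r + 2k = 560.159 → ⌈·⌉ = 561
j=4: r + 3k = 835.409 → ⌈·⌉ = 836
j=5: r + 4k = 1110.659 → ⌈·⌉ = 1111
j=6: r + 5k = 1385.909 → ⌈·⌉ = 1386
j=7: r + 6k = 1661.159 → ⌈·⌉ = 1662
j=8: r + 7k = 1936.409 → ⌈·⌉ = 1937
j=9: r + 8k = 2211.659 → ⌈·⌉ = 2212
j=10: r + 9k = 2486.909 → ⌈·⌉ = 2487
j=11: r + 10k = 2762.159 → ⌈·⌉ = 2763
j=12: r + 11k = 3037.409 → ⌈·⌉ = 3038
j=13: r + 12k = 3312.659 → ⌈·⌉ = 3313
j=14: r + 13k = 3587.909 → ⌈·⌉ = 3588
j=15: r + 14k = 3863.159 → ⌈·⌉ = 3864
j=16: r + 15k = 4138.409 → ⌈·⌉ = 4139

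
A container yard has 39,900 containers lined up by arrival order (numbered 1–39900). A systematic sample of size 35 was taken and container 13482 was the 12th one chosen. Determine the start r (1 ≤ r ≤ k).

k = 39900/35 = 1140
r = 13482 − (12−1)×1140 = 13482 − 12540 = 942

942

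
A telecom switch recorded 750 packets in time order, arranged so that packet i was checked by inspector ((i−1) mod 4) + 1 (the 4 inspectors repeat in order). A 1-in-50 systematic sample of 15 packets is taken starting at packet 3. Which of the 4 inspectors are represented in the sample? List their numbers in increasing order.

Consecutive selections differ by k = 50, so their inspector numbers differ by 50 mod 4 = 2.
gcd(50, 4) = 2, so the sample visits 4/2 = 2 distinct residues mod 4.
Start 3 is inspector 3; the inspectors hit are 1, 3.

1, 3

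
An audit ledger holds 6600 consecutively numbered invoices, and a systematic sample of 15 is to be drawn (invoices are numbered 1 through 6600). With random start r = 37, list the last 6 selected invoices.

3997, 4437, 4877, 5317, 5757, 6197

k = N/n = 6600/15 = 440
10th selection = 37 + 9×440 = 3997
11th: 3997 + 440 = 4437
12th: 4437 + 440 = 4877
13th: 4877 + 440 = 5317
14th: 5317 + 440 = 5757
15th: 5757 + 440 = 6197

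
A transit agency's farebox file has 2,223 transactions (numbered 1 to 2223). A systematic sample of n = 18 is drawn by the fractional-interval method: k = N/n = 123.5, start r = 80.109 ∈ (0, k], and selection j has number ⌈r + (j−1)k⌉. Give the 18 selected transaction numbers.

j=1: r + 0k = 80.109 → ⌈·⌉ = 81
j=2: r + 1k = 203.609 → ⌈·⌉ = 204
j=3: r + 2k = 327.109 → ⌈·⌉ = 328
j=4: r + 3k = 450.609 → ⌈·⌉ = 451
j=5: r + 4k = 574.109 → ⌈·⌉ = 575
j=6: r + 5k = 697.609 → ⌈·⌉ = 698
j=7: r + 6k = 821.109 → ⌈·⌉ = 822
j=8: r + 7k = 944.609 → ⌈·⌉ = 945
j=9: r + 8k = 1068.109 → ⌈·⌉ = 1069
j=10: r + 9k = 1191.609 → ⌈·⌉ = 1192
j=11: r + 10k = 1315.109 → ⌈·⌉ = 1316
j=12: r + 11k = 1438.609 → ⌈·⌉ = 1439
j=13: r + 12k = 1562.109 → ⌈·⌉ = 1563
j=14: r + 13k = 1685.609 → ⌈·⌉ = 1686
j=15: r + 14k = 1809.109 → ⌈·⌉ = 1810
j=16: r + 15k = 1932.609 → ⌈·⌉ = 1933
j=17: r + 16k = 2056.109 → ⌈·⌉ = 2057
j=18: r + 17k = 2179.609 → ⌈·⌉ = 2180

81, 204, 328, 451, 575, 698, 822, 945, 1069, 1192, 1316, 1439, 1563, 1686, 1810, 1933, 2057, 2180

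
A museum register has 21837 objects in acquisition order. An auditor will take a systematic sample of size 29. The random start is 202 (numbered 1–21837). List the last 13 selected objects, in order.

12250, 13003, 13756, 14509, 15262, 16015, 16768, 17521, 18274, 19027, 19780, 20533, 21286

k = N/n = 21837/29 = 753
17th selection = 202 + 16×753 = 12250
18th: 12250 + 753 = 13003
19th: 13003 + 753 = 13756
20th: 13756 + 753 = 14509
21st: 14509 + 753 = 15262
22nd: 15262 + 753 = 16015
23rd: 16015 + 753 = 16768
24th: 16768 + 753 = 17521
25th: 17521 + 753 = 18274
26th: 18274 + 753 = 19027
27th: 19027 + 753 = 19780
28th: 19780 + 753 = 20533
29th: 20533 + 753 = 21286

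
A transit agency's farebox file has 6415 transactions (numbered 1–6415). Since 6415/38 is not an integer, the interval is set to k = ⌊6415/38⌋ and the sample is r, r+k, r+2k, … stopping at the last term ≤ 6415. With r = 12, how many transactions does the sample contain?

k = ⌊6415/38⌋ = 168
Achieved size = ⌊(6415 − 12)/168⌋ + 1 = ⌊6403/168⌋ + 1 = 38 + 1 = 39
(last selection: 12 + 38×168 = 6396 ≤ 6415; next would be 6564 > 6415)

39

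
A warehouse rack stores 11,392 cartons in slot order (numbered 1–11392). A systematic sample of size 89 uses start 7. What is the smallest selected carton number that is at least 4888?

k = 11392/89 = 128
Steps past start: ⌈(4888 − 7)/128⌉ = ⌈4881/128⌉ = 39
Selected carton: 7 + 39×128 = 4999

4999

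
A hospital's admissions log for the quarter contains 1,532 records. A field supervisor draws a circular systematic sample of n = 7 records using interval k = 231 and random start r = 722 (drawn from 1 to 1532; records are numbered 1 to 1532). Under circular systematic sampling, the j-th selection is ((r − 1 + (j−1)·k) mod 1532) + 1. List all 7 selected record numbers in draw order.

722, 953, 1184, 1415, 114, 345, 576

Selection 1: 722
Selection 2: 722 + 231 = 953
Selection 3: 953 + 231 = 1184
Selection 4: 1184 + 231 = 1415
Selection 5: 1415 + 231 = 1646 → 1646 − 1532 = 114
Selection 6: 114 + 231 = 345
Selection 7: 345 + 231 = 576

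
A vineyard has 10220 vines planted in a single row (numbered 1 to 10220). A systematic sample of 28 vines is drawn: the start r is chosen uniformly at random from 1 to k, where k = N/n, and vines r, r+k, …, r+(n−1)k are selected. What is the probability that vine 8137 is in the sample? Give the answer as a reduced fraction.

1/365

k = 10220/28 = 365.
Vine 8137 is selected iff r ≡ 8137 (mod 365); exactly one such r in {1,…,365}.
Inclusion probability = 1/365.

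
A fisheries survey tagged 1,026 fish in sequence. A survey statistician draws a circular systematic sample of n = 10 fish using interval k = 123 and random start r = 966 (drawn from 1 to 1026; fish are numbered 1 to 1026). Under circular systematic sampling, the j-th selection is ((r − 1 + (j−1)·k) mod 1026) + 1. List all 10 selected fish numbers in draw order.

966, 63, 186, 309, 432, 555, 678, 801, 924, 21

Selection 1: 966
Selection 2: 966 + 123 = 1089 → 1089 − 1026 = 63
Selection 3: 63 + 123 = 186
Selection 4: 186 + 123 = 309
Selection 5: 309 + 123 = 432
Selection 6: 432 + 123 = 555
Selection 7: 555 + 123 = 678
Selection 8: 678 + 123 = 801
Selection 9: 801 + 123 = 924
Selection 10: 924 + 123 = 1047 → 1047 − 1026 = 21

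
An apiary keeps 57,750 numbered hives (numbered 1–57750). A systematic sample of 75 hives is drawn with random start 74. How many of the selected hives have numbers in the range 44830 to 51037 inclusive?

8

k = 57750/75 = 770
First selection ≥ 44830: 74 + ⌈(44830−74)/770⌉·770 = 74 + 59×770 = 45504
Last selection ≤ 51037: 74 + ⌊(51037−74)/770⌋·770 = 74 + 66×770 = 50894
Count = 66 − 59 + 1 = 8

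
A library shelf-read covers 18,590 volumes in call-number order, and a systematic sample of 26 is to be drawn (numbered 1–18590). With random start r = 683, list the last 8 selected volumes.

k = N/n = 18590/26 = 715
19th selection = 683 + 18×715 = 13553
20th: 13553 + 715 = 14268
21st: 14268 + 715 = 14983
22nd: 14983 + 715 = 15698
23rd: 15698 + 715 = 16413
24th: 16413 + 715 = 17128
25th: 17128 + 715 = 17843
26th: 17843 + 715 = 18558

13553, 14268, 14983, 15698, 16413, 17128, 17843, 18558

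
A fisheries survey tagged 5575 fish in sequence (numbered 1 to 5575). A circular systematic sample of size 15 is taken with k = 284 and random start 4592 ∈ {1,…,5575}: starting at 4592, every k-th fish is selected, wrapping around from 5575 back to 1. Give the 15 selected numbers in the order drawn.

Selection 1: 4592
Selection 2: 4592 + 284 = 4876
Selection 3: 4876 + 284 = 5160
Selection 4: 5160 + 284 = 5444
Selection 5: 5444 + 284 = 5728 → 5728 − 5575 = 153
Selection 6: 153 + 284 = 437
Selection 7: 437 + 284 = 721
Selection 8: 721 + 284 = 1005
Selection 9: 1005 + 284 = 1289
Selection 10: 1289 + 284 = 1573
Selection 11: 1573 + 284 = 1857
Selection 12: 1857 + 284 = 2141
Selection 13: 2141 + 284 = 2425
Selection 14: 2425 + 284 = 2709
Selection 15: 2709 + 284 = 2993

4592, 4876, 5160, 5444, 153, 437, 721, 1005, 1289, 1573, 1857, 2141, 2425, 2709, 2993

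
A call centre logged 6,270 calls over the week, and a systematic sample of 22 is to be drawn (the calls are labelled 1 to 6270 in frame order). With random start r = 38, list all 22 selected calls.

k = N/n = 6270/22 = 285
call 1: 38
call 2: 38 + 285 = 323
call 3: 323 + 285 = 608
call 4: 608 + 285 = 893
call 5: 893 + 285 = 1178
call 6: 1178 + 285 = 1463
call 7: 1463 + 285 = 1748
call 8: 1748 + 285 = 2033
call 9: 2033 + 285 = 2318
call 10: 2318 + 285 = 2603
call 11: 2603 + 285 = 2888
call 12: 2888 + 285 = 3173
call 13: 3173 + 285 = 3458
call 14: 3458 + 285 = 3743
call 15: 3743 + 285 = 4028
call 16: 4028 + 285 = 4313
call 17: 4313 + 285 = 4598
call 18: 4598 + 285 = 4883
call 19: 4883 + 285 = 5168
call 20: 5168 + 285 = 5453
call 21: 5453 + 285 = 5738
call 22: 5738 + 285 = 6023

38, 323, 608, 893, 1178, 1463, 1748, 2033, 2318, 2603, 2888, 3173, 3458, 3743, 4028, 4313, 4598, 4883, 5168, 5453, 5738, 6023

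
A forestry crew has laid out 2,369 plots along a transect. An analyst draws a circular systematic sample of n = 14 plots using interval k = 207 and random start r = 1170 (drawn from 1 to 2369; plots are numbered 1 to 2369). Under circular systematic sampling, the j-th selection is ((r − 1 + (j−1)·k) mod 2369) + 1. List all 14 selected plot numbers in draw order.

1170, 1377, 1584, 1791, 1998, 2205, 43, 250, 457, 664, 871, 1078, 1285, 1492

Selection 1: 1170
Selection 2: 1170 + 207 = 1377
Selection 3: 1377 + 207 = 1584
Selection 4: 1584 + 207 = 1791
Selection 5: 1791 + 207 = 1998
Selection 6: 1998 + 207 = 2205
Selection 7: 2205 + 207 = 2412 → 2412 − 2369 = 43
Selection 8: 43 + 207 = 250
Selection 9: 250 + 207 = 457
Selection 10: 457 + 207 = 664
Selection 11: 664 + 207 = 871
Selection 12: 871 + 207 = 1078
Selection 13: 1078 + 207 = 1285
Selection 14: 1285 + 207 = 1492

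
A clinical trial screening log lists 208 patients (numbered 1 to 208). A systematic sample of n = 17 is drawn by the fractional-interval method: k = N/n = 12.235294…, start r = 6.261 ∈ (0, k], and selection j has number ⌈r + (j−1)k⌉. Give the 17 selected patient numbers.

j=1: r + 0k = 6.261 → ⌈·⌉ = 7
j=2: r + 1k = 18.496294… → ⌈·⌉ = 19
j=3: r + 2k = 30.731588… → ⌈·⌉ = 31
j=4: r + 3k = 42.966882… → ⌈·⌉ = 43
j=5: r + 4k = 55.202176… → ⌈·⌉ = 56
j=6: r + 5k = 67.437470… → ⌈·⌉ = 68
j=7: r + 6k = 79.672764… → ⌈·⌉ = 80
j=8: r + 7k = 91.908058… → ⌈·⌉ = 92
j=9: r + 8k = 104.143352… → ⌈·⌉ = 105
j=10: r + 9k = 116.378647… → ⌈·⌉ = 117
j=11: r + 10k = 128.613941… → ⌈·⌉ = 129
j=12: r + 11k = 140.849235… → ⌈·⌉ = 141
j=13: r + 12k = 153.084529… → ⌈·⌉ = 154
j=14: r + 13k = 165.319823… → ⌈·⌉ = 166
j=15: r + 14k = 177.555117… → ⌈·⌉ = 178
j=16: r + 15k = 189.790411… → ⌈·⌉ = 190
j=17: r + 16k = 202.025705… → ⌈·⌉ = 203

7, 19, 31, 43, 56, 68, 80, 92, 105, 117, 129, 141, 154, 166, 178, 190, 203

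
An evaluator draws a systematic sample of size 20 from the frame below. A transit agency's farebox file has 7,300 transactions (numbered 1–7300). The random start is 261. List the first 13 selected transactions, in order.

261, 626, 991, 1356, 1721, 2086, 2451, 2816, 3181, 3546, 3911, 4276, 4641

k = N/n = 7300/20 = 365
transaction 1: 261
transaction 2: 261 + 365 = 626
transaction 3: 626 + 365 = 991
transaction 4: 991 + 365 = 1356
transaction 5: 1356 + 365 = 1721
transaction 6: 1721 + 365 = 2086
transaction 7: 2086 + 365 = 2451
transaction 8: 2451 + 365 = 2816
transaction 9: 2816 + 365 = 3181
transaction 10: 3181 + 365 = 3546
transaction 11: 3546 + 365 = 3911
transaction 12: 3911 + 365 = 4276
transaction 13: 4276 + 365 = 4641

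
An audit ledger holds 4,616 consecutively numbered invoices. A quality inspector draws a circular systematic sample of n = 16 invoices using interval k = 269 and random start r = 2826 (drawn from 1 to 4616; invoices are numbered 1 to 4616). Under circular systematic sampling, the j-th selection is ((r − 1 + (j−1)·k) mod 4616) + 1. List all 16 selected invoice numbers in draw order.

2826, 3095, 3364, 3633, 3902, 4171, 4440, 93, 362, 631, 900, 1169, 1438, 1707, 1976, 2245

Selection 1: 2826
Selection 2: 2826 + 269 = 3095
Selection 3: 3095 + 269 = 3364
Selection 4: 3364 + 269 = 3633
Selection 5: 3633 + 269 = 3902
Selection 6: 3902 + 269 = 4171
Selection 7: 4171 + 269 = 4440
Selection 8: 4440 + 269 = 4709 → 4709 − 4616 = 93
Selection 9: 93 + 269 = 362
Selection 10: 362 + 269 = 631
Selection 11: 631 + 269 = 900
Selection 12: 900 + 269 = 1169
Selection 13: 1169 + 269 = 1438
Selection 14: 1438 + 269 = 1707
Selection 15: 1707 + 269 = 1976
Selection 16: 1976 + 269 = 2245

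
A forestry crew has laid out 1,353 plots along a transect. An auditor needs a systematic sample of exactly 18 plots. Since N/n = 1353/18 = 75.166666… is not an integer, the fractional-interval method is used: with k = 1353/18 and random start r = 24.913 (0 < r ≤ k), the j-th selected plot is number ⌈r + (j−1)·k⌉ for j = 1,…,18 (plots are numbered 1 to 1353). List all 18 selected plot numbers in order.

25, 101, 176, 251, 326, 401, 476, 552, 627, 702, 777, 852, 927, 1003, 1078, 1153, 1228, 1303

j=1: r + 0k = 24.913 → ⌈·⌉ = 25
j=2: r + 1k = 100.079666… → ⌈·⌉ = 101
j=3: r + 2k = 175.246333… → ⌈·⌉ = 176
j=4: r + 3k = 250.413 → ⌈·⌉ = 251
j=5: r + 4k = 325.579666… → ⌈·⌉ = 326
j=6: r + 5k = 400.746333… → ⌈·⌉ = 401
j=7: r + 6k = 475.913 → ⌈·⌉ = 476
j=8: r + 7k = 551.079666… → ⌈·⌉ = 552
j=9: r + 8k = 626.246333… → ⌈·⌉ = 627
j=10: r + 9k = 701.413 → ⌈·⌉ = 702
j=11: r + 10k = 776.579666… → ⌈·⌉ = 777
j=12: r + 11k = 851.746333… → ⌈·⌉ = 852
j=13: r + 12k = 926.913 → ⌈·⌉ = 927
j=14: r + 13k = 1002.079666… → ⌈·⌉ = 1003
j=15: r + 14k = 1077.246333… → ⌈·⌉ = 1078
j=16: r + 15k = 1152.413 → ⌈·⌉ = 1153
j=17: r + 16k = 1227.579666… → ⌈·⌉ = 1228
j=18: r + 17k = 1302.746333… → ⌈·⌉ = 1303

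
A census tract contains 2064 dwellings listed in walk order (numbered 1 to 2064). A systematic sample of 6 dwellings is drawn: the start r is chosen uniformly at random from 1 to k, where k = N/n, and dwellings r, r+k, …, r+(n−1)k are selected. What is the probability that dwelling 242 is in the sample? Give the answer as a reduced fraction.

1/344

k = 2064/6 = 344.
Dwelling 242 is selected iff r ≡ 242 (mod 344); exactly one such r in {1,…,344}.
Inclusion probability = 1/344.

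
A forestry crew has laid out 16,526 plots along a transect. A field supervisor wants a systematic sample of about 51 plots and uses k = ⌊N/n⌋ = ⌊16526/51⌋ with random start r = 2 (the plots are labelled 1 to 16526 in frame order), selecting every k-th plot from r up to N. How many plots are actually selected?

k = ⌊16526/51⌋ = 324
Achieved size = ⌊(16526 − 2)/324⌋ + 1 = ⌊16524/324⌋ + 1 = 51 + 1 = 52
(last selection: 2 + 51×324 = 16526 ≤ 16526; next would be 16850 > 16526)

52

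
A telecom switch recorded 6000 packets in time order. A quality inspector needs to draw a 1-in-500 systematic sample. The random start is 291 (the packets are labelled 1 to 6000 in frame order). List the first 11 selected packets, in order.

291, 791, 1291, 1791, 2291, 2791, 3291, 3791, 4291, 4791, 5291

packet 1: 291
packet 2: 291 + 500 = 791
packet 3: 791 + 500 = 1291
packet 4: 1291 + 500 = 1791
packet 5: 1791 + 500 = 2291
packet 6: 2291 + 500 = 2791
packet 7: 2791 + 500 = 3291
packet 8: 3291 + 500 = 3791
packet 9: 3791 + 500 = 4291
packet 10: 4291 + 500 = 4791
packet 11: 4791 + 500 = 5291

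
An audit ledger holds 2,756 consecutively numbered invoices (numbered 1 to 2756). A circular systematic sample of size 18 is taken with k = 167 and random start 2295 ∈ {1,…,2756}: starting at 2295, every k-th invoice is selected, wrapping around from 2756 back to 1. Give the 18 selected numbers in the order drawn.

2295, 2462, 2629, 40, 207, 374, 541, 708, 875, 1042, 1209, 1376, 1543, 1710, 1877, 2044, 2211, 2378

Selection 1: 2295
Selection 2: 2295 + 167 = 2462
Selection 3: 2462 + 167 = 2629
Selection 4: 2629 + 167 = 2796 → 2796 − 2756 = 40
Selection 5: 40 + 167 = 207
Selection 6: 207 + 167 = 374
Selection 7: 374 + 167 = 541
Selection 8: 541 + 167 = 708
Selection 9: 708 + 167 = 875
Selection 10: 875 + 167 = 1042
Selection 11: 1042 + 167 = 1209
Selection 12: 1209 + 167 = 1376
Selection 13: 1376 + 167 = 1543
Selection 14: 1543 + 167 = 1710
Selection 15: 1710 + 167 = 1877
Selection 16: 1877 + 167 = 2044
Selection 17: 2044 + 167 = 2211
Selection 18: 2211 + 167 = 2378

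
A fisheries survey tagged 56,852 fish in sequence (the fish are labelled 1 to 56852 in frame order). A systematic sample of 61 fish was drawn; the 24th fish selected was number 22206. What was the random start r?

770

k = 56852/61 = 932
r = 22206 − (24−1)×932 = 22206 − 21436 = 770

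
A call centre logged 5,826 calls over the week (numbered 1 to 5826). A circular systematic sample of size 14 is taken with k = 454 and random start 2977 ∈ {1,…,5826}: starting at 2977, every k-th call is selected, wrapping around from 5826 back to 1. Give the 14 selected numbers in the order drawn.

Selection 1: 2977
Selection 2: 2977 + 454 = 3431
Selection 3: 3431 + 454 = 3885
Selection 4: 3885 + 454 = 4339
Selection 5: 4339 + 454 = 4793
Selection 6: 4793 + 454 = 5247
Selection 7: 5247 + 454 = 5701
Selection 8: 5701 + 454 = 6155 → 6155 − 5826 = 329
Selection 9: 329 + 454 = 783
Selection 10: 783 + 454 = 1237
Selection 11: 1237 + 454 = 1691
Selection 12: 1691 + 454 = 2145
Selection 13: 2145 + 454 = 2599
Selection 14: 2599 + 454 = 3053

2977, 3431, 3885, 4339, 4793, 5247, 5701, 329, 783, 1237, 1691, 2145, 2599, 3053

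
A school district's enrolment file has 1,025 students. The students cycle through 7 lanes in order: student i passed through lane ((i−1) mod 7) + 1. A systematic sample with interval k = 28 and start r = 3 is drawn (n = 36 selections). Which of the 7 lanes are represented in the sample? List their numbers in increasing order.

Consecutive selections differ by k = 28, so their lane numbers differ by 28 mod 7 = 0.
gcd(28, 7) = 7, so the sample visits 7/7 = 1 distinct residues mod 7.
Start 3 is lane 3; the lanes hit are 3.

3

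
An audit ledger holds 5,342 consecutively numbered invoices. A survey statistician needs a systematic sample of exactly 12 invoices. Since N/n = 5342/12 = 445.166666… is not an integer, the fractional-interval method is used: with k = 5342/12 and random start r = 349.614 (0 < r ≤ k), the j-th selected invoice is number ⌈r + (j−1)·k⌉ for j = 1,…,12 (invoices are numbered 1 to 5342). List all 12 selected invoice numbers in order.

j=1: r + 0k = 349.614 → ⌈·⌉ = 350
j=2: r + 1k = 794.780666… → ⌈·⌉ = 795
j=3: r + 2k = 1239.947333… → ⌈·⌉ = 1240
j=4: r + 3k = 1685.114 → ⌈·⌉ = 1686
j=5: r + 4k = 2130.280666… → ⌈·⌉ = 2131
j=6: r + 5k = 2575.447333… → ⌈·⌉ = 2576
j=7: r + 6k = 3020.614 → ⌈·⌉ = 3021
j=8: r + 7k = 3465.780666… → ⌈·⌉ = 3466
j=9: r + 8k = 3910.947333… → ⌈·⌉ = 3911
j=10: r + 9k = 4356.114 → ⌈·⌉ = 4357
j=11: r + 10k = 4801.280666… → ⌈·⌉ = 4802
j=12: r + 11k = 5246.447333… → ⌈·⌉ = 5247

350, 795, 1240, 1686, 2131, 2576, 3021, 3466, 3911, 4357, 4802, 5247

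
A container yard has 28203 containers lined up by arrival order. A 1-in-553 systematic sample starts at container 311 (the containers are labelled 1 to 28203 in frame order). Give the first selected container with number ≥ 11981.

12477

k = 553
Steps past start: ⌈(11981 − 311)/553⌉ = ⌈11670/553⌉ = 22
Selected container: 311 + 22×553 = 12477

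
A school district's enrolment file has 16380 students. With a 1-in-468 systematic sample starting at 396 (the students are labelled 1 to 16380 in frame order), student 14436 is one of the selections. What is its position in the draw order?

k = 468
position = (14436 − 396)/468 + 1 = 14040/468 + 1 = 30 + 1 = 31

31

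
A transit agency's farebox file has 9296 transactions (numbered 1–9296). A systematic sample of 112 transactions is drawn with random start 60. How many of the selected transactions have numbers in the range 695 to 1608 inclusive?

k = 9296/112 = 83
First selection ≥ 695: 60 + ⌈(695−60)/83⌉·83 = 60 + 8×83 = 724
Last selection ≤ 1608: 60 + ⌊(1608−60)/83⌋·83 = 60 + 18×83 = 1554
Count = 18 − 8 + 1 = 11

11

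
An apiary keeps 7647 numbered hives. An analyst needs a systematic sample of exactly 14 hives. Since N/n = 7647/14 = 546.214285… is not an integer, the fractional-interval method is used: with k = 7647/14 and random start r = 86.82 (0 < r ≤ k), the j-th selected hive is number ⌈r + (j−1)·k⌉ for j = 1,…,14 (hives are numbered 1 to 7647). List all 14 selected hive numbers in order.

87, 634, 1180, 1726, 2272, 2818, 3365, 3911, 4457, 5003, 5549, 6096, 6642, 7188

j=1: r + 0k = 86.82 → ⌈·⌉ = 87
j=2: r + 1k = 633.034285… → ⌈·⌉ = 634
j=3: r + 2k = 1179.248571… → ⌈·⌉ = 1180
j=4: r + 3k = 1725.462857… → ⌈·⌉ = 1726
j=5: r + 4k = 2271.677142… → ⌈·⌉ = 2272
j=6: r + 5k = 2817.891428… → ⌈·⌉ = 2818
j=7: r + 6k = 3364.105714… → ⌈·⌉ = 3365
j=8: r + 7k = 3910.32 → ⌈·⌉ = 3911
j=9: r + 8k = 4456.534285… → ⌈·⌉ = 4457
j=10: r + 9k = 5002.748571… → ⌈·⌉ = 5003
j=11: r + 10k = 5548.962857… → ⌈·⌉ = 5549
j=12: r + 11k = 6095.177142… → ⌈·⌉ = 6096
j=13: r + 12k = 6641.391428… → ⌈·⌉ = 6642
j=14: r + 13k = 7187.605714… → ⌈·⌉ = 7188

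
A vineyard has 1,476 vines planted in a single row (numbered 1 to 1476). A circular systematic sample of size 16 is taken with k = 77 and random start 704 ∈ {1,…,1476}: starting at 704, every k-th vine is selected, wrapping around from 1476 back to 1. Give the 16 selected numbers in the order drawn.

Selection 1: 704
Selection 2: 704 + 77 = 781
Selection 3: 781 + 77 = 858
Selection 4: 858 + 77 = 935
Selection 5: 935 + 77 = 1012
Selection 6: 1012 + 77 = 1089
Selection 7: 1089 + 77 = 1166
Selection 8: 1166 + 77 = 1243
Selection 9: 1243 + 77 = 1320
Selection 10: 1320 + 77 = 1397
Selection 11: 1397 + 77 = 1474
Selection 12: 1474 + 77 = 1551 → 1551 − 1476 = 75
Selection 13: 75 + 77 = 152
Selection 14: 152 + 77 = 229
Selection 15: 229 + 77 = 306
Selection 16: 306 + 77 = 383

704, 781, 858, 935, 1012, 1089, 1166, 1243, 1320, 1397, 1474, 75, 152, 229, 306, 383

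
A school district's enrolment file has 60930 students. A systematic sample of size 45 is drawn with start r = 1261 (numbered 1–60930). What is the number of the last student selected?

60837

k = 60930/45 = 1354
45th selection = r + (45−1)·k = 1261 + 44×1354 = 1261 + 59576 = 60837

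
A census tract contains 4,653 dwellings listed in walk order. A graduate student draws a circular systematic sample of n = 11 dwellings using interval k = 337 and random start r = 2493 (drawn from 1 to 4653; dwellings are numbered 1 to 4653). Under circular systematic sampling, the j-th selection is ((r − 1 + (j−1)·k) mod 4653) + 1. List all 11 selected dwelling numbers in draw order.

Selection 1: 2493
Selection 2: 2493 + 337 = 2830
Selection 3: 2830 + 337 = 3167
Selection 4: 3167 + 337 = 3504
Selection 5: 3504 + 337 = 3841
Selection 6: 3841 + 337 = 4178
Selection 7: 4178 + 337 = 4515
Selection 8: 4515 + 337 = 4852 → 4852 − 4653 = 199
Selection 9: 199 + 337 = 536
Selection 10: 536 + 337 = 873
Selection 11: 873 + 337 = 1210

2493, 2830, 3167, 3504, 3841, 4178, 4515, 199, 536, 873, 1210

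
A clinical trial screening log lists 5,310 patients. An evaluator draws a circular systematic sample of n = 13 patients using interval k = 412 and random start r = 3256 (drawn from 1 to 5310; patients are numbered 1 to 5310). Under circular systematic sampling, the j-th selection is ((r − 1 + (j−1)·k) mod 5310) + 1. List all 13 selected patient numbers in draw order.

3256, 3668, 4080, 4492, 4904, 6, 418, 830, 1242, 1654, 2066, 2478, 2890

Selection 1: 3256
Selection 2: 3256 + 412 = 3668
Selection 3: 3668 + 412 = 4080
Selection 4: 4080 + 412 = 4492
Selection 5: 4492 + 412 = 4904
Selection 6: 4904 + 412 = 5316 → 5316 − 5310 = 6
Selection 7: 6 + 412 = 418
Selection 8: 418 + 412 = 830
Selection 9: 830 + 412 = 1242
Selection 10: 1242 + 412 = 1654
Selection 11: 1654 + 412 = 2066
Selection 12: 2066 + 412 = 2478
Selection 13: 2478 + 412 = 2890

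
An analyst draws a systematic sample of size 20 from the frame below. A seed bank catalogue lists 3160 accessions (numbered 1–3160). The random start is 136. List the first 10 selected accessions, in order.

k = N/n = 3160/20 = 158
accession 1: 136
accession 2: 136 + 158 = 294
accession 3: 294 + 158 = 452
accession 4: 452 + 158 = 610
accession 5: 610 + 158 = 768
accession 6: 768 + 158 = 926
accession 7: 926 + 158 = 1084
accession 8: 1084 + 158 = 1242
accession 9: 1242 + 158 = 1400
accession 10: 1400 + 158 = 1558

136, 294, 452, 610, 768, 926, 1084, 1242, 1400, 1558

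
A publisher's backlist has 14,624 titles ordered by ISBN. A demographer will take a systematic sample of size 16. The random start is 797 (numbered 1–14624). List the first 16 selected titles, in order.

k = N/n = 14624/16 = 914
title 1: 797
title 2: 797 + 914 = 1711
title 3: 1711 + 914 = 2625
title 4: 2625 + 914 = 3539
title 5: 3539 + 914 = 4453
title 6: 4453 + 914 = 5367
title 7: 5367 + 914 = 6281
title 8: 6281 + 914 = 7195
title 9: 7195 + 914 = 8109
title 10: 8109 + 914 = 9023
title 11: 9023 + 914 = 9937
title 12: 9937 + 914 = 10851
title 13: 10851 + 914 = 11765
title 14: 11765 + 914 = 12679
title 15: 12679 + 914 = 13593
title 16: 13593 + 914 = 14507

797, 1711, 2625, 3539, 4453, 5367, 6281, 7195, 8109, 9023, 9937, 10851, 11765, 12679, 13593, 14507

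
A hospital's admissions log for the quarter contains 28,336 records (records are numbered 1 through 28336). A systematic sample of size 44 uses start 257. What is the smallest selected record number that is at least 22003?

22153

k = 28336/44 = 644
Steps past start: ⌈(22003 − 257)/644⌉ = ⌈21746/644⌉ = 34
Selected record: 257 + 34×644 = 22153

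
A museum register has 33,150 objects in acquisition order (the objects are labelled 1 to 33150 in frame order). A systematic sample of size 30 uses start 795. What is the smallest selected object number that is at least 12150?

k = 33150/30 = 1105
Steps past start: ⌈(12150 − 795)/1105⌉ = ⌈11355/1105⌉ = 11
Selected object: 795 + 11×1105 = 12950

12950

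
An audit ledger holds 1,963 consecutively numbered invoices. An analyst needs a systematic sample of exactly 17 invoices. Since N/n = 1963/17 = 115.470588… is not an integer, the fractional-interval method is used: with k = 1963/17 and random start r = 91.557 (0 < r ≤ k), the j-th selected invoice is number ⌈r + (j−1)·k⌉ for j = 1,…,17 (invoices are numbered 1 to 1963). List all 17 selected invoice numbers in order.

j=1: r + 0k = 91.557 → ⌈·⌉ = 92
j=2: r + 1k = 207.027588… → ⌈·⌉ = 208
j=3: r + 2k = 322.498176… → ⌈·⌉ = 323
j=4: r + 3k = 437.968764… → ⌈·⌉ = 438
j=5: r + 4k = 553.439352… → ⌈·⌉ = 554
j=6: r + 5k = 668.909941… → ⌈·⌉ = 669
j=7: r + 6k = 784.380529… → ⌈·⌉ = 785
j=8: r + 7k = 899.851117… → ⌈·⌉ = 900
j=9: r + 8k = 1015.321705… → ⌈·⌉ = 1016
j=10: r + 9k = 1130.792294… → ⌈·⌉ = 1131
j=11: r + 10k = 1246.262882… → ⌈·⌉ = 1247
j=12: r + 11k = 1361.733470… → ⌈·⌉ = 1362
j=13: r + 12k = 1477.204058… → ⌈·⌉ = 1478
j=14: r + 13k = 1592.674647… → ⌈·⌉ = 1593
j=15: r + 14k = 1708.145235… → ⌈·⌉ = 1709
j=16: r + 15k = 1823.615823… → ⌈·⌉ = 1824
j=17: r + 16k = 1939.086411… → ⌈·⌉ = 1940

92, 208, 323, 438, 554, 669, 785, 900, 1016, 1131, 1247, 1362, 1478, 1593, 1709, 1824, 1940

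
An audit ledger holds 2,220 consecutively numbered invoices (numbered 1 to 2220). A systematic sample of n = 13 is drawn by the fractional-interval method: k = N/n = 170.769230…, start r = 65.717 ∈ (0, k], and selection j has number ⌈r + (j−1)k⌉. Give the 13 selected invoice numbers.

j=1: r + 0k = 65.717 → ⌈·⌉ = 66
j=2: r + 1k = 236.486230… → ⌈·⌉ = 237
j=3: r + 2k = 407.255461… → ⌈·⌉ = 408
j=4: r + 3k = 578.024692… → ⌈·⌉ = 579
j=5: r + 4k = 748.793923… → ⌈·⌉ = 749
j=6: r + 5k = 919.563153… → ⌈·⌉ = 920
j=7: r + 6k = 1090.332384… → ⌈·⌉ = 1091
j=8: r + 7k = 1261.101615… → ⌈·⌉ = 1262
j=9: r + 8k = 1431.870846… → ⌈·⌉ = 1432
j=10: r + 9k = 1602.640076… → ⌈·⌉ = 1603
j=11: r + 10k = 1773.409307… → ⌈·⌉ = 1774
j=12: r + 11k = 1944.178538… → ⌈·⌉ = 1945
j=13: r + 12k = 2114.947769… → ⌈·⌉ = 2115

66, 237, 408, 579, 749, 920, 1091, 1262, 1432, 1603, 1774, 1945, 2115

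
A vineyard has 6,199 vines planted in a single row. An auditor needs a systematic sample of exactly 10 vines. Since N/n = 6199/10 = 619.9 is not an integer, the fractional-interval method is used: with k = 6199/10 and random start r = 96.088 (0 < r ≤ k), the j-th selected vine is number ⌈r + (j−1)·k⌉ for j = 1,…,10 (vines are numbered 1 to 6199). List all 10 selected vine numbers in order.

j=1: r + 0k = 96.088 → ⌈·⌉ = 97
j=2: r + 1k = 715.988 → ⌈·⌉ = 716
j=3: r + 2k = 1335.888 → ⌈·⌉ = 1336
j=4: r + 3k = 1955.788 → ⌈·⌉ = 1956
j=5: r + 4k = 2575.688 → ⌈·⌉ = 2576
j=6: r + 5k = 3195.588 → ⌈·⌉ = 3196
j=7: r + 6k = 3815.488 → ⌈·⌉ = 3816
j=8: r + 7k = 4435.388 → ⌈·⌉ = 4436
j=9: r + 8k = 5055.288 → ⌈·⌉ = 5056
j=10: r + 9k = 5675.188 → ⌈·⌉ = 5676

97, 716, 1336, 1956, 2576, 3196, 3816, 4436, 5056, 5676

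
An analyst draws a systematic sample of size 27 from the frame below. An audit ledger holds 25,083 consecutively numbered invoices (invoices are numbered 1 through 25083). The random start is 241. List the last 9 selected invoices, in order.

16963, 17892, 18821, 19750, 20679, 21608, 22537, 23466, 24395

k = N/n = 25083/27 = 929
19th selection = 241 + 18×929 = 16963
20th: 16963 + 929 = 17892
21st: 17892 + 929 = 18821
22nd: 18821 + 929 = 19750
23rd: 19750 + 929 = 20679
24th: 20679 + 929 = 21608
25th: 21608 + 929 = 22537
26th: 22537 + 929 = 23466
27th: 23466 + 929 = 24395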